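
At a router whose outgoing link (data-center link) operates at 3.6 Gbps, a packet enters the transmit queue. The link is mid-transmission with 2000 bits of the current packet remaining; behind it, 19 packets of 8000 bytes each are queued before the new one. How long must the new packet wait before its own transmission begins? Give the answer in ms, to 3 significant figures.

Each queued packet: L/R = 64000/3600000000 = 0.0177778 ms.
19 queued → 0.337778 ms.
Plus remaining 2000 bits of current packet: 0.000555556 ms.
Queuing delay = 0.338 ms.

0.338 ms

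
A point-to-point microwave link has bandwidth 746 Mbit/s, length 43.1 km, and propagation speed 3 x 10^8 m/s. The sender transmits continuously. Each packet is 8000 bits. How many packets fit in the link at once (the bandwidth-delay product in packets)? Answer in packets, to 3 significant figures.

13.4 packets

Propagation delay = 43100 / 300000000 = 0.000143667 s.
BDP = R × t_prop = 746000000 × 0.000143667 = 107175 bits.
In packets of 8000 bits: 13.4 packets.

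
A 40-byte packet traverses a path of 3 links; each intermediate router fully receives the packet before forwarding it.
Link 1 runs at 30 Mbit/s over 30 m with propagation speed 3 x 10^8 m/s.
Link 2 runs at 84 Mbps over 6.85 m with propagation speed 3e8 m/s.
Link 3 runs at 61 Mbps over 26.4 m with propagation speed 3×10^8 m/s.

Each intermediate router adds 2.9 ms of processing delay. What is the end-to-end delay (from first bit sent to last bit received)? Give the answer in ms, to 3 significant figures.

L = 40 × 8 = 320 bits.
Transmission delays (L/R per hop): 0.0106667, 0.00380952, 0.0052459 ms; sum = 0.0197221 ms.
Propagation delays (d/s per hop): 0.0001, 2.28333e-05, 8.8e-05 ms; sum = 0.000210833 ms.
Processing at 2 router(s): 2 × 2.9 ms = 5.8 ms.
End-to-end = 5.82 ms.

5.82 ms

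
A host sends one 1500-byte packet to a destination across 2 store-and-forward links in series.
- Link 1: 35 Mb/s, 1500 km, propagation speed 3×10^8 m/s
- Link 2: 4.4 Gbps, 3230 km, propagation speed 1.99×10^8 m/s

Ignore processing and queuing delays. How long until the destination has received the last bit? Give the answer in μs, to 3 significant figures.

L = 1500 × 8 = 12000 bits.
Transmission delays (L/R per hop): 342.857, 2.72727 μs; sum = 345.584 μs.
Propagation delays (d/s per hop): 5000, 16231.2 μs; sum = 21231.2 μs.
End-to-end = 21600 μs.

21600 μs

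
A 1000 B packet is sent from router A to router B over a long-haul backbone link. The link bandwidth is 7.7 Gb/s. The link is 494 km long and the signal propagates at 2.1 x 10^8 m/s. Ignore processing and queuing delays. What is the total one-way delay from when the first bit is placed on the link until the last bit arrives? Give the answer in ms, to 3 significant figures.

2.35 ms

L = 1000 × 8 = 8000 bits.
Transmission delay = L/R = 8000 / 7700000000 = 0.00103896 ms.
Propagation delay = d/s = 494000 m / 210000000 m/s = 2.35238 ms.
Total = 2.35 ms.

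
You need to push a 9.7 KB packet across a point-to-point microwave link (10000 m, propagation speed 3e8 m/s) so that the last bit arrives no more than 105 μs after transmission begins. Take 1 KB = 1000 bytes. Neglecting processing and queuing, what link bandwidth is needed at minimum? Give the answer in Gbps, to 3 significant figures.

L = 77600 bits.
Propagation delay = 10000 / 300000000 = 33.3333 μs.
Transmission budget = 105 − 33.3333 = 71.6667 μs.
R ≥ L / t_tx = 77600 bits / 7.16667e-05 s = 1.08 Gbps.

1.08 Gbps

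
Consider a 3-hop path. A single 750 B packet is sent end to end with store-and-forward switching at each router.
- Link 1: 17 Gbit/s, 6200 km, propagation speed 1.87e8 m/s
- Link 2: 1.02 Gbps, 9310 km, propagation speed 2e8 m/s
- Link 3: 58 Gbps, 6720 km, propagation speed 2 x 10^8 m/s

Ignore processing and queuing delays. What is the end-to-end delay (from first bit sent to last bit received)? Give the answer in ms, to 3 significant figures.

113 ms

L = 750 × 8 = 6000 bits.
Transmission delays (L/R per hop): 0.000352941, 0.00588235, 0.000103448 ms; sum = 0.00633874 ms.
Propagation delays (d/s per hop): 33.1551, 46.55, 33.6 ms; sum = 113.305 ms.
End-to-end = 113 ms.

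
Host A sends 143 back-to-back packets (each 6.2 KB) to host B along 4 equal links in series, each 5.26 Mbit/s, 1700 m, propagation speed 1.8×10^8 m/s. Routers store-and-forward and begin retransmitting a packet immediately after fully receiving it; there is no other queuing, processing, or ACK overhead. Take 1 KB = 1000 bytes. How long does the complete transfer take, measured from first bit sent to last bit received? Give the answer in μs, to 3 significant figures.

Per-hop transmission t_tx = L/R = 49600/5260000 = 9429.66 μs.
Per-hop propagation t_prop = 1700/180000000 = 9.44444 μs.
Pipeline fill: first packet needs 4·t_tx to clear all hops; remaining 142 packets each add one t_tx.
Total = (4+143-1)·t_tx + 4·t_prop = 146·9429.66 + 4·9.44444 = 1380000 μs.

1380000 μs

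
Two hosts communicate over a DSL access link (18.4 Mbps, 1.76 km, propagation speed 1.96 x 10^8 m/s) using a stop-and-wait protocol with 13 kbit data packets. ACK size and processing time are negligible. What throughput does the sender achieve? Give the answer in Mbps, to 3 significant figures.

t_tx = L/R = 13000/18400000 = 0.000706522 s.
t_prop = 1760/196000000 = 8.97959e-06 s; RTT = 1.79592e-05 s.
Cycle = t_tx + RTT = 0.000724481 s.
Throughput = L / cycle = 13000 / 0.000724481 = 17.9 Mbps.

17.9 Mbps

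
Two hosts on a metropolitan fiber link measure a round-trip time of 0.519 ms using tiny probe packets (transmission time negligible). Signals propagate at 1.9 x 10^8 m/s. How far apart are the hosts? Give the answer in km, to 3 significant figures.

One-way propagation = RTT/2 = 0.2595 ms.
d = s × t = 190000000 × 0.0002595 = 49.3 km.

49.3 km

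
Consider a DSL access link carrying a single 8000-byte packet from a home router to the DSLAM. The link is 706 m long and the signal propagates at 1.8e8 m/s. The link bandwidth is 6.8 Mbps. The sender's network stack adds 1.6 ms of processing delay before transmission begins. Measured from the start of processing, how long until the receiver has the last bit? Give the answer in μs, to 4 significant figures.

L = 8000 × 8 = 64000 bits.
Transmission delay = L/R = 64000 / 6800000 = 9411.76 μs.
Propagation delay = d/s = 706 m / 180000000 m/s = 3.92222 μs.
Plus processing delay 1.6 ms = 1600 μs.
Total = 11020 μs.

11020 μs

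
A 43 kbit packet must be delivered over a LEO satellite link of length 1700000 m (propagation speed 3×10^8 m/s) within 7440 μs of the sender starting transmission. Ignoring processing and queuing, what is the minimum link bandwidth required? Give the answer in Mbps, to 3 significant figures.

24.2 Mbps

Propagation delay = 1700000 / 300000000 = 5666.67 μs.
Transmission budget = 7440 − 5666.67 = 1773.33 μs.
R ≥ L / t_tx = 43000 bits / 0.00177333 s = 24.2 Mbps.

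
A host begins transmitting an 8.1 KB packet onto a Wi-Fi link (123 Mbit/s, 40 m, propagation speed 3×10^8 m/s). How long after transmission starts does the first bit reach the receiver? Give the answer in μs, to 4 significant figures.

First bit experiences only propagation delay: d/s = 40/300000000 = 0.1333 μs.

0.1333 μs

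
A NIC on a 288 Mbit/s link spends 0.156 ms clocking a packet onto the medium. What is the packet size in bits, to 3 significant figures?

L = R × t_tx = 288000000 b/s × 0.000156 s = 44928 bits.

44900 bits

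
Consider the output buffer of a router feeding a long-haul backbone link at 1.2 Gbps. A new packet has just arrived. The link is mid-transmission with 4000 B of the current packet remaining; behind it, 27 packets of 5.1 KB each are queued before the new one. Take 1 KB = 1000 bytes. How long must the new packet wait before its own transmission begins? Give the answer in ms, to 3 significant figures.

Each queued packet: L/R = 40800/1200000000 = 0.034 ms.
27 queued → 0.918 ms.
Plus remaining 32000 bits of current packet: 0.0266667 ms.
Queuing delay = 0.945 ms.

0.945 ms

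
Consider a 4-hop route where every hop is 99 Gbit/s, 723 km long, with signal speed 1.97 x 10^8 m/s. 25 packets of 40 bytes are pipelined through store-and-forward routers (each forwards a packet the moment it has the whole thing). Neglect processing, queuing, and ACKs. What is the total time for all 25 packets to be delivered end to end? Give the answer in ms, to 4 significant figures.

Per-hop transmission t_tx = L/R = 320/99000000000 = 3.23232e-06 ms.
Per-hop propagation t_prop = 723000/197000000 = 3.67005 ms.
Pipeline fill: first packet needs 4·t_tx to clear all hops; remaining 24 packets each add one t_tx.
Total = (4+25-1)·t_tx + 4·t_prop = 28·3.23232e-06 + 4·3.67005 = 14.68 ms.

14.68 ms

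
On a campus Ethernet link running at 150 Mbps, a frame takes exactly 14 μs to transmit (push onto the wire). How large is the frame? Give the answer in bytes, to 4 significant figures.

262.5 bytes

L = R × t_tx = 150000000 b/s × 1.4e-05 s = 2100 bits.
In bytes: 2100 / 8 = 262.5 bytes.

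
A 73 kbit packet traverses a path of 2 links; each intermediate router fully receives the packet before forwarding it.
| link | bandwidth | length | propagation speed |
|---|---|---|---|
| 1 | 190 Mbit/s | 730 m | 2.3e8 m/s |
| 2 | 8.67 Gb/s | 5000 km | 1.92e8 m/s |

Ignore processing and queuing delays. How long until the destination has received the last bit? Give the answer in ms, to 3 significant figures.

26.4 ms

L = 73000 bits.
Transmission delays (L/R per hop): 0.384211, 0.00841984 ms; sum = 0.39263 ms.
Propagation delays (d/s per hop): 0.00317391, 26.0417 ms; sum = 26.0448 ms.
End-to-end = 26.4 ms.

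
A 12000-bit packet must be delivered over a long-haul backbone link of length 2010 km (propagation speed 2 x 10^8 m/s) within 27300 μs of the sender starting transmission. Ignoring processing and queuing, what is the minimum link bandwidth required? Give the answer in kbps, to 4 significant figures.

Propagation delay = 2010000 / 200000000 = 10050 μs.
Transmission budget = 27300 − 10050 = 17250 μs.
R ≥ L / t_tx = 12000 bits / 0.01725 s = 695.7 kbps.

695.7 kbps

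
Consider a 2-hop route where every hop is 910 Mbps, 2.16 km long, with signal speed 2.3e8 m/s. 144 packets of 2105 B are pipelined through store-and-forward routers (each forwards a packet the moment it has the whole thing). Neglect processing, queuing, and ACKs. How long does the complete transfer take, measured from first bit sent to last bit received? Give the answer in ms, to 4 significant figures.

2.702 ms

Per-hop transmission t_tx = L/R = 16840/910000000 = 0.0185055 ms.
Per-hop propagation t_prop = 2160/2.3e+08 = 0.0093913 ms.
Pipeline fill: first packet needs 2·t_tx to clear all hops; remaining 143 packets each add one t_tx.
Total = (2+144-1)·t_tx + 2·t_prop = 145·0.0185055 + 2·0.0093913 = 2.702 ms.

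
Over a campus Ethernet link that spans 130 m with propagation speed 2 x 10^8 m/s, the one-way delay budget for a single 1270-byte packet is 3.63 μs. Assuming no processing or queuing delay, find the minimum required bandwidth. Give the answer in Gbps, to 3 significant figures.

L = 10160 bits.
Propagation delay = 130 / 200000000 = 0.65 μs.
Transmission budget = 3.63 − 0.65 = 2.98 μs.
R ≥ L / t_tx = 10160 bits / 2.98e-06 s = 3.41 Gbps.

3.41 Gbps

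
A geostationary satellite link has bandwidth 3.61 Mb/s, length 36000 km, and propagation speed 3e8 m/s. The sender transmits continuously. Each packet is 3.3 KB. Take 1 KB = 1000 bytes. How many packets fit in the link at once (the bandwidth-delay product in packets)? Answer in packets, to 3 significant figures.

Propagation delay = 36000000 / 300000000 = 0.12 s.
BDP = R × t_prop = 3610000 × 0.12 = 433200 bits.
In packets of 26400 bits: 16.4 packets.

16.4 packets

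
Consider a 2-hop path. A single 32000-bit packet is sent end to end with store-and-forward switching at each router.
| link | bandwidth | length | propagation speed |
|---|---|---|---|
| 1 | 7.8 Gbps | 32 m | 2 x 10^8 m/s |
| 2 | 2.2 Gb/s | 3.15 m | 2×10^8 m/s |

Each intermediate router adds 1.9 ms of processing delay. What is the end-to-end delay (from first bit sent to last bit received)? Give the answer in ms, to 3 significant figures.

1.92 ms

Transmission delays (L/R per hop): 0.00410256, 0.0145455 ms; sum = 0.018648 ms.
Propagation delays (d/s per hop): 0.00016, 1.575e-05 ms; sum = 0.00017575 ms.
Processing at 1 router(s): 1 × 1.9 ms = 1.9 ms.
End-to-end = 1.92 ms.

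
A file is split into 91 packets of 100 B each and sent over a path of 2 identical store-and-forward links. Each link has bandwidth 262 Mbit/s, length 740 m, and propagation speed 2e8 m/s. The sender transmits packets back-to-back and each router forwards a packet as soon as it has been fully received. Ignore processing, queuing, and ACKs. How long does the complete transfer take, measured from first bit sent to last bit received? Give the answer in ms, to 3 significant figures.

Per-hop transmission t_tx = L/R = 800/262000000 = 0.00305344 ms.
Per-hop propagation t_prop = 740/200000000 = 0.0037 ms.
Pipeline fill: first packet needs 2·t_tx to clear all hops; remaining 90 packets each add one t_tx.
Total = (2+91-1)·t_tx + 2·t_prop = 92·0.00305344 + 2·0.0037 = 0.288 ms.

0.288 ms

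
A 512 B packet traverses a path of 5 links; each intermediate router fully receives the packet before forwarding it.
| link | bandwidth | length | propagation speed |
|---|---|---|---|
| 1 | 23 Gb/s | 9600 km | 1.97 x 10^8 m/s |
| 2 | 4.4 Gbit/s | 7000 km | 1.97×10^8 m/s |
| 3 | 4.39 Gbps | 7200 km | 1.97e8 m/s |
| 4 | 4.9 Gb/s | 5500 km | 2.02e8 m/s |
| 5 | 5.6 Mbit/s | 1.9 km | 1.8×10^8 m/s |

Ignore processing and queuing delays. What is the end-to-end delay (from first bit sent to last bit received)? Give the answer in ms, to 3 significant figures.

149 ms

L = 512 × 8 = 4096 bits.
Transmission delays (L/R per hop): 0.000178087, 0.000930909, 0.00093303, 0.000835918, 0.731429 ms; sum = 0.734307 ms.
Propagation delays (d/s per hop): 48.731, 35.533, 36.5482, 27.2277, 0.0105556 ms; sum = 148.05 ms.
End-to-end = 149 ms.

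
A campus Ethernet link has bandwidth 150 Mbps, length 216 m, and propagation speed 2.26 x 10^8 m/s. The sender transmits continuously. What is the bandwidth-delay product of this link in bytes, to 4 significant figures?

Propagation delay = 216 / 2.26e+08 = 9.55752e-07 s.
BDP = R × t_prop = 150000000 × 9.55752e-07 = 143.363 bits.
In bytes: 143.363/8 = 17.92 bytes.

17.92 bytes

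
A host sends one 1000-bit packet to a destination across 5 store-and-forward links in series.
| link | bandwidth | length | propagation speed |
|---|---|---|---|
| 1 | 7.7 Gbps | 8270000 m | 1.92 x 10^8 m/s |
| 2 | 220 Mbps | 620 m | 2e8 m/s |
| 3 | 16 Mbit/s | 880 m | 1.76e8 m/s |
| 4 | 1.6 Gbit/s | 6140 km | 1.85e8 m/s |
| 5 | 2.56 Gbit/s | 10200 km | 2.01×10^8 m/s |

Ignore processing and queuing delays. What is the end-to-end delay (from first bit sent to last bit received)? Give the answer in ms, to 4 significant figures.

Transmission delays (L/R per hop): 0.00012987, 0.00454545, 0.0625, 0.000625, 0.000390625 ms; sum = 0.0681909 ms.
Propagation delays (d/s per hop): 43.0729, 0.0031, 0.005, 33.1892, 50.7463 ms; sum = 127.016 ms.
End-to-end = 127.1 ms.

127.1 ms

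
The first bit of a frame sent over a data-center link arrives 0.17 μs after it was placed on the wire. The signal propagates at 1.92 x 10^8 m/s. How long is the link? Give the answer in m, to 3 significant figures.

32.6 m

d = s × t_prop = 192000000 × 1.7e-07 = 32.6 m.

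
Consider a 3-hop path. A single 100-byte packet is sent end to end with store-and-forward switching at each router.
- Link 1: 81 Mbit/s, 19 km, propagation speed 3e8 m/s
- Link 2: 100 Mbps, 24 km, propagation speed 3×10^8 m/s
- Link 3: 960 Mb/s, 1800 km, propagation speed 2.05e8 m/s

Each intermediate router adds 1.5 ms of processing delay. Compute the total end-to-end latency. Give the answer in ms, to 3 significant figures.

L = 100 × 8 = 800 bits.
Transmission delays (L/R per hop): 0.00987654, 0.008, 0.000833333 ms; sum = 0.0187099 ms.
Propagation delays (d/s per hop): 0.0633333, 0.08, 8.78049 ms; sum = 8.92382 ms.
Processing at 2 router(s): 2 × 1.5 ms = 3 ms.
End-to-end = 11.9 ms.

11.9 ms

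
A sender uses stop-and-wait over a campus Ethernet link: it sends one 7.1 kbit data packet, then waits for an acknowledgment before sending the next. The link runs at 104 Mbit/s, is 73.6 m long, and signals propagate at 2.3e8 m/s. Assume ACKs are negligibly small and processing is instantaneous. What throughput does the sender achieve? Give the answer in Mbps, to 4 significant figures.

103.0 Mbps

t_tx = L/R = 7100/104000000 = 6.82692e-05 s.
t_prop = 73.6/2.3e+08 = 3.2e-07 s; RTT = 6.4e-07 s.
Cycle = t_tx + RTT = 6.89092e-05 s.
Throughput = L / cycle = 7100 / 6.89092e-05 = 103.0 Mbps.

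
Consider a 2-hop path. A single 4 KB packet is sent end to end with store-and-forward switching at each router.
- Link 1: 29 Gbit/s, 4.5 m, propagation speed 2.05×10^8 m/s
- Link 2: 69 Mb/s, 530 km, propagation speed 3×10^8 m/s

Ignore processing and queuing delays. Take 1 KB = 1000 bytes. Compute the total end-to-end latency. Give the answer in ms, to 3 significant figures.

2.23 ms

L = 32000 bits.
Transmission delays (L/R per hop): 0.00110345, 0.463768 ms; sum = 0.464872 ms.
Propagation delays (d/s per hop): 2.19512e-05, 1.76667 ms; sum = 1.76669 ms.
End-to-end = 2.23 ms.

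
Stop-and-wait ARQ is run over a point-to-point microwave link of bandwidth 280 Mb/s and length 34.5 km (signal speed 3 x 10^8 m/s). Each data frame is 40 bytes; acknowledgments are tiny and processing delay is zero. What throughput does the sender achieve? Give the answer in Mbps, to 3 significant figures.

t_tx = L/R = 320/280000000 = 1.14286e-06 s.
t_prop = 34500/300000000 = 0.000115 s; RTT = 0.00023 s.
Cycle = t_tx + RTT = 0.000231143 s.
Throughput = L / cycle = 320 / 0.000231143 = 1.38 Mbps.

1.38 Mbps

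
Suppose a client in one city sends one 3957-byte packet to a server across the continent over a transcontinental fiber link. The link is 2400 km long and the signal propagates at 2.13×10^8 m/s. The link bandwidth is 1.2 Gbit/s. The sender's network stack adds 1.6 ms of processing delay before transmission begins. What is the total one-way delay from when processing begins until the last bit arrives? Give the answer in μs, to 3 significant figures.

L = 3957 × 8 = 31656 bits.
Transmission delay = L/R = 31656 / 1200000000 = 26.38 μs.
Propagation delay = d/s = 2400000 m / 213000000 m/s = 11267.6 μs.
Plus processing delay 1.6 ms = 1600 μs.
Total = 12900 μs.

12900 μs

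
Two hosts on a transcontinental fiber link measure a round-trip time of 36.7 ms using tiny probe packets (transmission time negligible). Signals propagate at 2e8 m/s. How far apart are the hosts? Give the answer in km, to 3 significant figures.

One-way propagation = RTT/2 = 18.35 ms.
d = s × t = 200000000 × 0.01835 = 3670 km.

3670 km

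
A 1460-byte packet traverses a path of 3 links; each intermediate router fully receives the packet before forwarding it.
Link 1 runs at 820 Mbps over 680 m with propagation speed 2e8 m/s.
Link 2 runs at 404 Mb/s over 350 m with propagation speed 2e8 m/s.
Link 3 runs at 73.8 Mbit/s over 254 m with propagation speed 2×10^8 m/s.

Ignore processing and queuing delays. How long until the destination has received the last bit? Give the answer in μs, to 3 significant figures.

208 μs

L = 1460 × 8 = 11680 bits.
Transmission delays (L/R per hop): 14.2439, 28.9109, 158.266 μs; sum = 201.42 μs.
Propagation delays (d/s per hop): 3.4, 1.75, 1.27 μs; sum = 6.42 μs.
End-to-end = 208 μs.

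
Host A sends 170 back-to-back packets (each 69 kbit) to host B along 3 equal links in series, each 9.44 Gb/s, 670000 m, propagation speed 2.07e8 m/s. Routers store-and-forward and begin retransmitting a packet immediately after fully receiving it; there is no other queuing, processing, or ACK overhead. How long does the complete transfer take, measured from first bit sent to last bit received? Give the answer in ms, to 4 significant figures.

10.97 ms

Per-hop transmission t_tx = L/R = 69000/9440000000 = 0.00730932 ms.
Per-hop propagation t_prop = 670000/2.07e+08 = 3.23671 ms.
Pipeline fill: first packet needs 3·t_tx to clear all hops; remaining 169 packets each add one t_tx.
Total = (3+170-1)·t_tx + 3·t_prop = 172·0.00730932 + 3·3.23671 = 10.97 ms.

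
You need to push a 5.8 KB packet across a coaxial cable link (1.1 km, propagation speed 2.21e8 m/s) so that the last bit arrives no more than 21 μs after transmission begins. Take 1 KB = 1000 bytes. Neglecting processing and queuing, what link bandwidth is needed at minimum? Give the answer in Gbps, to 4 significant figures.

L = 46400 bits.
Propagation delay = 1100 / 221000000 = 4.97738 μs.
Transmission budget = 21 − 4.97738 = 16.0226 μs.
R ≥ L / t_tx = 46400 bits / 1.60226e-05 s = 2.896 Gbps.

2.896 Gbps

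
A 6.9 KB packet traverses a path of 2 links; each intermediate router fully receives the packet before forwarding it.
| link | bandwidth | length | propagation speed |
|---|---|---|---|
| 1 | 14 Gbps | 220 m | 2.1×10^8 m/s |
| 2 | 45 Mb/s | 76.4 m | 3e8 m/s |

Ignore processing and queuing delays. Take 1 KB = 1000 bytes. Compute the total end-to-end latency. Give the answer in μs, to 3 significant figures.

1230 μs

L = 55200 bits.
Transmission delays (L/R per hop): 3.94286, 1226.67 μs; sum = 1230.61 μs.
Propagation delays (d/s per hop): 1.04762, 0.254667 μs; sum = 1.30229 μs.
End-to-end = 1230 μs.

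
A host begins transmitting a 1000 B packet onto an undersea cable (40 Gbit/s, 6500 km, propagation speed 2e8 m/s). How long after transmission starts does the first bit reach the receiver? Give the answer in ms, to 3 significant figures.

First bit experiences only propagation delay: d/s = 6500000/200000000 = 32.5 ms.

32.5 ms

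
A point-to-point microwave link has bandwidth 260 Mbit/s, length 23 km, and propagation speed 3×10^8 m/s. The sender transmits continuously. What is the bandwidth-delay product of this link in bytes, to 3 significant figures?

2490 bytes

Propagation delay = 23000 / 300000000 = 7.66667e-05 s.
BDP = R × t_prop = 260000000 × 7.66667e-05 = 19933.3 bits.
In bytes: 19933.3/8 = 2490 bytes.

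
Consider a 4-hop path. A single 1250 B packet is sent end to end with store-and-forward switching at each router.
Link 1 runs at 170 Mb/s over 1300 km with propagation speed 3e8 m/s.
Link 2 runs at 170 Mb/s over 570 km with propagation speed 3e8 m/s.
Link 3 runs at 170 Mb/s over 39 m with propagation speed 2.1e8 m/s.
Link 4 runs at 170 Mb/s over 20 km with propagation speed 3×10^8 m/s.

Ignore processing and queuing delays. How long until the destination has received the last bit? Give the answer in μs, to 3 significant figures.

L = 1250 × 8 = 10000 bits.
Transmission delay per hop = L/R = 10000/170000000 = 58.8235 μs; 4 hops → 235.294 μs.
Propagation delays (d/s per hop): 4333.33, 1900, 0.185714, 66.6667 μs; sum = 6300.19 μs.
End-to-end = 6540 μs.

6540 μs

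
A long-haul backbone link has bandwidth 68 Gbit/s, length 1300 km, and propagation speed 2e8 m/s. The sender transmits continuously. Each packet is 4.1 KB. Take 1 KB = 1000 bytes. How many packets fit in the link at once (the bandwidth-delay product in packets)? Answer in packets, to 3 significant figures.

Propagation delay = 1300000 / 200000000 = 0.0065 s.
BDP = R × t_prop = 68000000000 × 0.0065 = 442000000 bits.
In packets of 32800 bits: 13500 packets.

13500 packets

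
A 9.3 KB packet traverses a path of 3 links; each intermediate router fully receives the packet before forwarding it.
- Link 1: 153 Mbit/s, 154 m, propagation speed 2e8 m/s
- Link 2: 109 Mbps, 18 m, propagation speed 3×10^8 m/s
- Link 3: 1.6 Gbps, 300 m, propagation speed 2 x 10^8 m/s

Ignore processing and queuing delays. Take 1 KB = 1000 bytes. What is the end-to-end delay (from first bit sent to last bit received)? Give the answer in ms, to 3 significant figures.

L = 74400 bits.
Transmission delays (L/R per hop): 0.486275, 0.682569, 0.0465 ms; sum = 1.21534 ms.
Propagation delays (d/s per hop): 0.00077, 6e-05, 0.0015 ms; sum = 0.00233 ms.
End-to-end = 1.22 ms.

1.22 ms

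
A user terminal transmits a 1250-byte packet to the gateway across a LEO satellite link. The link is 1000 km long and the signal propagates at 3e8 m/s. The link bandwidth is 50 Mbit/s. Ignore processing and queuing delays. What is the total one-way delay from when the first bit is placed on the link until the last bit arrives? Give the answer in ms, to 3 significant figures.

L = 1250 × 8 = 10000 bits.
Transmission delay = L/R = 10000 / 50000000 = 0.2 ms.
Propagation delay = d/s = 1000000 m / 300000000 m/s = 3.33333 ms.
Total = 3.53 ms.

3.53 ms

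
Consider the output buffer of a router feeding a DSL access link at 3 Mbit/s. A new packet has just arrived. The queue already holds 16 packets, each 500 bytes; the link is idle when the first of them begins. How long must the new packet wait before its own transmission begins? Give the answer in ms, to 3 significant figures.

21.3 ms

Each queued packet: L/R = 4000/3000000 = 1.33333 ms.
16 queued → 21.3333 ms.
Queuing delay = 21.3 ms.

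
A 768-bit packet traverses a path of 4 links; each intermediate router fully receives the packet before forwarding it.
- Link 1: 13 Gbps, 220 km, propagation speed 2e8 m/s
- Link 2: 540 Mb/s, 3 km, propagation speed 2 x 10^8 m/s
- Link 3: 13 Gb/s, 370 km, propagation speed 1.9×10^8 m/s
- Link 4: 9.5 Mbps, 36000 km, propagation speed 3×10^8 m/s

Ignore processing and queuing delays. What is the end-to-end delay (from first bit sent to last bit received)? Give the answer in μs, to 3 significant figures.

Transmission delays (L/R per hop): 0.0590769, 1.42222, 0.0590769, 80.8421 μs; sum = 82.3825 μs.
Propagation delays (d/s per hop): 1100, 15, 1947.37, 120000 μs; sum = 123062 μs.
End-to-end = 123000 μs.

123000 μs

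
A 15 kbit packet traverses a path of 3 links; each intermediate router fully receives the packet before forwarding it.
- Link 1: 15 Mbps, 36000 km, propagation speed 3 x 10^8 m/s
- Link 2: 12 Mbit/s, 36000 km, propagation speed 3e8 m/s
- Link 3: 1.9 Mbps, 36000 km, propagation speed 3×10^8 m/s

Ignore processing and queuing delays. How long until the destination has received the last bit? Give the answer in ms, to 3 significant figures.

370 ms

L = 15000 bits.
Transmission delays (L/R per hop): 1, 1.25, 7.89474 ms; sum = 10.1447 ms.
Propagation delays (d/s per hop): 120, 120, 120 ms; sum = 360 ms.
End-to-end = 370 ms.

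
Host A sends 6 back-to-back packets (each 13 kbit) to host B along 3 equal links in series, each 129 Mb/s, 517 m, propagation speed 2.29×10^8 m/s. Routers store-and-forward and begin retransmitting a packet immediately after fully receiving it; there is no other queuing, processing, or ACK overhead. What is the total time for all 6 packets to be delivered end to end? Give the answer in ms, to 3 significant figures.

Per-hop transmission t_tx = L/R = 13000/129000000 = 0.100775 ms.
Per-hop propagation t_prop = 517/229000000 = 0.00225764 ms.
Pipeline fill: first packet needs 3·t_tx to clear all hops; remaining 5 packets each add one t_tx.
Total = (3+6-1)·t_tx + 3·t_prop = 8·0.100775 + 3·0.00225764 = 0.813 ms.

0.813 ms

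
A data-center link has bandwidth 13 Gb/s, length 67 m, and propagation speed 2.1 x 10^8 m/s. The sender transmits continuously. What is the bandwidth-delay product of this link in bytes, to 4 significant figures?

Propagation delay = 67 / 210000000 = 3.19048e-07 s.
BDP = R × t_prop = 13000000000 × 3.19048e-07 = 4147.62 bits.
In bytes: 4147.62/8 = 518.5 bytes.

518.5 bytes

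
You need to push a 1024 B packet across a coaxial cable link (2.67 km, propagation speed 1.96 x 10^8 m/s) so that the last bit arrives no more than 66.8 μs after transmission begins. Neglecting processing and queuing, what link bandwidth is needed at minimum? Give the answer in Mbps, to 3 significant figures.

L = 8192 bits.
Propagation delay = 2670 / 196000000 = 13.6224 μs.
Transmission budget = 66.8 − 13.6224 = 53.1776 μs.
R ≥ L / t_tx = 8192 bits / 5.31776e-05 s = 154 Mbps.

154 Mbps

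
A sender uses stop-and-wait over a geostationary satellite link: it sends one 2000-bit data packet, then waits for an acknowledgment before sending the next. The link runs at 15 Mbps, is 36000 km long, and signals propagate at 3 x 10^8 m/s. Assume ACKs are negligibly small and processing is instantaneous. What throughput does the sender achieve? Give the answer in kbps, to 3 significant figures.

t_tx = L/R = 2000/15000000 = 0.000133333 s.
t_prop = 36000000/300000000 = 0.12 s; RTT = 0.24 s.
Cycle = t_tx + RTT = 0.240133 s.
Throughput = L / cycle = 2000 / 0.240133 = 8.33 kbps.

8.33 kbps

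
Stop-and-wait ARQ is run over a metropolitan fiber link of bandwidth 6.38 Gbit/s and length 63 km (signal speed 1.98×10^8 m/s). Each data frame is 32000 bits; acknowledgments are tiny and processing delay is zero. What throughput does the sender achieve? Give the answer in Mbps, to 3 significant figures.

49.9 Mbps

t_tx = L/R = 32000/6380000000 = 5.01567e-06 s.
t_prop = 63000/198000000 = 0.000318182 s; RTT = 0.000636364 s.
Cycle = t_tx + RTT = 0.000641379 s.
Throughput = L / cycle = 32000 / 0.000641379 = 49.9 Mbps.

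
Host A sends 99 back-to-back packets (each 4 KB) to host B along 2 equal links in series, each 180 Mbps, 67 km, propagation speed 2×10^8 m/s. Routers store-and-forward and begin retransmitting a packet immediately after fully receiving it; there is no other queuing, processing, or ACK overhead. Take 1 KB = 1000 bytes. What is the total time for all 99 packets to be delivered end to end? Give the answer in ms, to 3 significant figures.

18.4 ms

Per-hop transmission t_tx = L/R = 32000/180000000 = 0.177778 ms.
Per-hop propagation t_prop = 67000/200000000 = 0.335 ms.
Pipeline fill: first packet needs 2·t_tx to clear all hops; remaining 98 packets each add one t_tx.
Total = (2+99-1)·t_tx + 2·t_prop = 100·0.177778 + 2·0.335 = 18.4 ms.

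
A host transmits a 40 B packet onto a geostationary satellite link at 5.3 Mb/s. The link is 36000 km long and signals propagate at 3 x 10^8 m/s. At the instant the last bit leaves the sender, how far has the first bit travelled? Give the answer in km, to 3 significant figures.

t_tx = L/R = 320/5300000 = 6.03774e-05 s.
Distance = s × t_tx = 300000000 × 6.03774e-05 = 18.1 km.

18.1 km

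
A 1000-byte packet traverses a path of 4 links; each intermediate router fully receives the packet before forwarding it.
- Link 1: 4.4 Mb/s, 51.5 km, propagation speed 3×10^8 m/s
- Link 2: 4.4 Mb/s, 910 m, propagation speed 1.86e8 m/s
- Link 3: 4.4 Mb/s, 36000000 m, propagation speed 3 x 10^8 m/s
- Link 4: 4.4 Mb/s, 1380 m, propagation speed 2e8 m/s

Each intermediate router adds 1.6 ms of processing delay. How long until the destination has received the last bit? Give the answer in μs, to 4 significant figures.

L = 1000 × 8 = 8000 bits.
Transmission delay per hop = L/R = 8000/4400000 = 1818.18 μs; 4 hops → 7272.73 μs.
Propagation delays (d/s per hop): 171.667, 4.89247, 120000, 6.9 μs; sum = 120183 μs.
Processing at 3 router(s): 3 × 1.6 ms = 4800 μs.
End-to-end = 132300 μs.

132300 μs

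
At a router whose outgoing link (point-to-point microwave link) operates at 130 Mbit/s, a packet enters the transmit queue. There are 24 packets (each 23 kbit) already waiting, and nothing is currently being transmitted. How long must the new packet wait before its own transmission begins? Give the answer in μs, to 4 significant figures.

Each queued packet: L/R = 23000/130000000 = 176.923 μs.
24 queued → 4246.15 μs.
Queuing delay = 4246 μs.

4246 μs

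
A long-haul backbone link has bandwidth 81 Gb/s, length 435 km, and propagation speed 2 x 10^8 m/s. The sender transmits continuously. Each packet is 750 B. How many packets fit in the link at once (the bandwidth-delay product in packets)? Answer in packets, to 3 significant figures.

29400 packets

Propagation delay = 435000 / 200000000 = 0.002175 s.
BDP = R × t_prop = 81000000000 × 0.002175 = 176175000 bits.
In packets of 6000 bits: 29400 packets.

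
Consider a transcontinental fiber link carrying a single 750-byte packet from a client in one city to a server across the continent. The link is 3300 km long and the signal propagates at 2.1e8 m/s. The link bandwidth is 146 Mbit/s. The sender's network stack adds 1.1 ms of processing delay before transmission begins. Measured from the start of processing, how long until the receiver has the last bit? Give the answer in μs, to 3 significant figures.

16900 μs

L = 750 × 8 = 6000 bits.
Transmission delay = L/R = 6000 / 146000000 = 41.0959 μs.
Propagation delay = d/s = 3300000 m / 210000000 m/s = 15714.3 μs.
Plus processing delay 1.1 ms = 1100 μs.
Total = 16900 μs.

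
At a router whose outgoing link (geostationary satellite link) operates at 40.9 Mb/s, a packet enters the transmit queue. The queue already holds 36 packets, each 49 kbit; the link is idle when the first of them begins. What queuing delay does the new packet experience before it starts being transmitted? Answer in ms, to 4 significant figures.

43.13 ms

Each queued packet: L/R = 49000/40900000 = 1.19804 ms.
36 queued → 43.1296 ms.
Queuing delay = 43.13 ms.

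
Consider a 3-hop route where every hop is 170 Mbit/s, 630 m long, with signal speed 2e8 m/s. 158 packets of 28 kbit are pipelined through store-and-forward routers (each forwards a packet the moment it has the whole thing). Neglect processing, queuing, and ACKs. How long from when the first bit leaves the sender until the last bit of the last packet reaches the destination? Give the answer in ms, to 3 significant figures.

26.4 ms

Per-hop transmission t_tx = L/R = 28000/170000000 = 0.164706 ms.
Per-hop propagation t_prop = 630/200000000 = 0.00315 ms.
Pipeline fill: first packet needs 3·t_tx to clear all hops; remaining 157 packets each add one t_tx.
Total = (3+158-1)·t_tx + 3·t_prop = 160·0.164706 + 3·0.00315 = 26.4 ms.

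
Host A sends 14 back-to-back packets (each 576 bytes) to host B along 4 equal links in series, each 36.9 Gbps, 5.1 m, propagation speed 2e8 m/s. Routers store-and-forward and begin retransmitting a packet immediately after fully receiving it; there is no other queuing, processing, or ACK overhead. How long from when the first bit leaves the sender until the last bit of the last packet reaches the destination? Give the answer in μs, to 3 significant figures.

Per-hop transmission t_tx = L/R = 4608/36900000000 = 0.124878 μs.
Per-hop propagation t_prop = 5.1/200000000 = 0.0255 μs.
Pipeline fill: first packet needs 4·t_tx to clear all hops; remaining 13 packets each add one t_tx.
Total = (4+14-1)·t_tx + 4·t_prop = 17·0.124878 + 4·0.0255 = 2.22 μs.

2.22 μs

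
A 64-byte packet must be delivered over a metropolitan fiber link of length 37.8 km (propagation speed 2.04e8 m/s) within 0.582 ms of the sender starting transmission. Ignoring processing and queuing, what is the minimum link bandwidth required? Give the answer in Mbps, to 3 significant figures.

1.29 Mbps

L = 512 bits.
Propagation delay = 37800 / 204000000 = 0.185294 ms.
Transmission budget = 0.582 − 0.185294 = 0.396706 ms.
R ≥ L / t_tx = 512 bits / 0.000396706 s = 1.29 Mbps.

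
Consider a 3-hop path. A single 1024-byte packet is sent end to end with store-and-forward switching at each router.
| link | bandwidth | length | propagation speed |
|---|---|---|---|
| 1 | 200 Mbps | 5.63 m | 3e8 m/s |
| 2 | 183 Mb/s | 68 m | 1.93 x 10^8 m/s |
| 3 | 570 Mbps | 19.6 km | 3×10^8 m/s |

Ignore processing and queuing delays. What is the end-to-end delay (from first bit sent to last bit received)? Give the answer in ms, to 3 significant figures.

0.166 ms

L = 1024 × 8 = 8192 bits.
Transmission delays (L/R per hop): 0.04096, 0.044765, 0.0143719 ms; sum = 0.100097 ms.
Propagation delays (d/s per hop): 1.87667e-05, 0.000352332, 0.0653333 ms; sum = 0.0657044 ms.
End-to-end = 0.166 ms.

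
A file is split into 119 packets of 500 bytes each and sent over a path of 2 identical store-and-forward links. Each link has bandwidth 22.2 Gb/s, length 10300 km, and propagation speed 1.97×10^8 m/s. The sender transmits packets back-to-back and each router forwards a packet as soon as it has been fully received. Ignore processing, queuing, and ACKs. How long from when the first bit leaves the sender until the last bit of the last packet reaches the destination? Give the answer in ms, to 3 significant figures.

105 ms

Per-hop transmission t_tx = L/R = 4000/22200000000 = 0.00018018 ms.
Per-hop propagation t_prop = 10300000/197000000 = 52.2843 ms.
Pipeline fill: first packet needs 2·t_tx to clear all hops; remaining 118 packets each add one t_tx.
Total = (2+119-1)·t_tx + 2·t_prop = 120·0.00018018 + 2·52.2843 = 105 ms.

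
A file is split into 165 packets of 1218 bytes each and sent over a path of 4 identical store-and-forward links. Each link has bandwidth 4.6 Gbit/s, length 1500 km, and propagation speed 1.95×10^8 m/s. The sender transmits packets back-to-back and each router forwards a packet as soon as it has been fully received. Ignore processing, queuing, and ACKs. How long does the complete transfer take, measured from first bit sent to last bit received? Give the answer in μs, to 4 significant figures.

31130 μs

Per-hop transmission t_tx = L/R = 9744/4600000000 = 2.11826 μs.
Per-hop propagation t_prop = 1500000/195000000 = 7692.31 μs.
Pipeline fill: first packet needs 4·t_tx to clear all hops; remaining 164 packets each add one t_tx.
Total = (4+165-1)·t_tx + 4·t_prop = 168·2.11826 + 4·7692.31 = 31130 μs.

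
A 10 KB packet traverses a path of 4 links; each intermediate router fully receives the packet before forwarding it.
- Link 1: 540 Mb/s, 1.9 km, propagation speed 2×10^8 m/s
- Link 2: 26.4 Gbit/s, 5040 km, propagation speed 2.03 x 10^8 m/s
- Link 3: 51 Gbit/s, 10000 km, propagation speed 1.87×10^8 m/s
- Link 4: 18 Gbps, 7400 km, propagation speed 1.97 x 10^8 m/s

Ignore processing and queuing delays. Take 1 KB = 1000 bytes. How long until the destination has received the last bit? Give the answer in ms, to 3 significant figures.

L = 80000 bits.
Transmission delays (L/R per hop): 0.148148, 0.0030303, 0.00156863, 0.00444444 ms; sum = 0.157192 ms.
Propagation delays (d/s per hop): 0.0095, 24.8276, 53.4759, 37.5635 ms; sum = 115.876 ms.
End-to-end = 116 ms.

116 ms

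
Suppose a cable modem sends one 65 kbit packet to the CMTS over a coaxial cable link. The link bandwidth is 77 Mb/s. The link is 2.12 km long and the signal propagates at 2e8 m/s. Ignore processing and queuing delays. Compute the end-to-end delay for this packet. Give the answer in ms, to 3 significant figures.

L = 65000 bits.
Transmission delay = L/R = 65000 / 77000000 = 0.844156 ms.
Propagation delay = d/s = 2120 m / 200000000 m/s = 0.0106 ms.
Total = 0.855 ms.

0.855 ms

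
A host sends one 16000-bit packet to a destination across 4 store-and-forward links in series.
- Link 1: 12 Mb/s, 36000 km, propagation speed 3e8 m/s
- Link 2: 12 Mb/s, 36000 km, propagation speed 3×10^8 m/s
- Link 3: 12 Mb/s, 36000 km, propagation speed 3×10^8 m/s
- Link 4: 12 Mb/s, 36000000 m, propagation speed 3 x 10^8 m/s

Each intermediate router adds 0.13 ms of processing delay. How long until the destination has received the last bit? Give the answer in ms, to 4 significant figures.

485.7 ms

Transmission delay per hop = L/R = 16000/12000000 = 1.33333 ms; 4 hops → 5.33333 ms.
Propagation delays (d/s per hop): 120, 120, 120, 120 ms; sum = 480 ms.
Processing at 3 router(s): 3 × 0.13 ms = 0.39 ms.
End-to-end = 485.7 ms.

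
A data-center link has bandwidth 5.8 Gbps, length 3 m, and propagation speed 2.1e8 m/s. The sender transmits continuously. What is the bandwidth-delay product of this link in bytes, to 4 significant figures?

10.36 bytes

Propagation delay = 3 / 210000000 = 1.42857e-08 s.
BDP = R × t_prop = 5800000000 × 1.42857e-08 = 82.8571 bits.
In bytes: 82.8571/8 = 10.36 bytes.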